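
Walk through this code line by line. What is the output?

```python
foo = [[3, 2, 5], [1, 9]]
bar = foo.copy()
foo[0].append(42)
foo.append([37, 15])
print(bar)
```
[[3, 2, 5, 42], [1, 9]]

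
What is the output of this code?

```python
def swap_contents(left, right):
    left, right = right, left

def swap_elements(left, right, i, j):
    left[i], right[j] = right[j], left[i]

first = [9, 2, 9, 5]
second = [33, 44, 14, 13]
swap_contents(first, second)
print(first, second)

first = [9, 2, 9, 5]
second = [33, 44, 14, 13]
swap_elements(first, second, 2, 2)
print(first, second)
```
[9, 2, 9, 5] [33, 44, 14, 13]
[9, 2, 14, 5] [33, 44, 9, 13]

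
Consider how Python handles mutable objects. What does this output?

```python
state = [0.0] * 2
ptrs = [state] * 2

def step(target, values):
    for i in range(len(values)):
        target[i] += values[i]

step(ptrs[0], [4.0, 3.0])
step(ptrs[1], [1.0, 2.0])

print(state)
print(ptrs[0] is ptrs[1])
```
[5.0, 5.0]
True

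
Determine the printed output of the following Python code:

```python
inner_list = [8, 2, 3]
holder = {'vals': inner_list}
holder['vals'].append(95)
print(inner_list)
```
[8, 2, 3, 95]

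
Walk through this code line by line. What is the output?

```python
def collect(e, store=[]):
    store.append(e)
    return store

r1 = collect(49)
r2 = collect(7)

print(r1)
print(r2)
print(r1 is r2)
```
[49, 7]
[49, 7]
True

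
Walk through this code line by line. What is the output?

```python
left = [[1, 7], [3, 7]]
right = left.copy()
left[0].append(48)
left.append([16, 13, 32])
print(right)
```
[[1, 7, 48], [3, 7]]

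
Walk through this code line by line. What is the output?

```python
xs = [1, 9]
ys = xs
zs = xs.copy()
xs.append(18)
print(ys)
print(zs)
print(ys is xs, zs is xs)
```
[1, 9, 18]
[1, 9]
True False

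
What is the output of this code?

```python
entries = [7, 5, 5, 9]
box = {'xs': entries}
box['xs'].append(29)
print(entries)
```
[7, 5, 5, 9, 29]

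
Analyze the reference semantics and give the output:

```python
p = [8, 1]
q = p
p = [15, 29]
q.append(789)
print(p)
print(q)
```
[15, 29]
[8, 1, 789]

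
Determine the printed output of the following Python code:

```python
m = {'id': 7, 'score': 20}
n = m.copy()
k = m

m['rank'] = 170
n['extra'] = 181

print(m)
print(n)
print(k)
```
{'id': 7, 'score': 20, 'rank': 170}
{'id': 7, 'score': 20, 'extra': 181}
{'id': 7, 'score': 20, 'rank': 170}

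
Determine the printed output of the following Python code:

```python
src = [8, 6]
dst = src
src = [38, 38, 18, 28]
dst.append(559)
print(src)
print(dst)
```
[38, 38, 18, 28]
[8, 6, 559]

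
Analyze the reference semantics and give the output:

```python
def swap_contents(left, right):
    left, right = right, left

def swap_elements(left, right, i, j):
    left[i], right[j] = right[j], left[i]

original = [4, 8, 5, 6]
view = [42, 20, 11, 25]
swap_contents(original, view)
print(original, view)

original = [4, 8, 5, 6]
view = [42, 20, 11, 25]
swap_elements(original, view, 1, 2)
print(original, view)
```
[4, 8, 5, 6] [42, 20, 11, 25]
[4, 11, 5, 6] [42, 20, 8, 25]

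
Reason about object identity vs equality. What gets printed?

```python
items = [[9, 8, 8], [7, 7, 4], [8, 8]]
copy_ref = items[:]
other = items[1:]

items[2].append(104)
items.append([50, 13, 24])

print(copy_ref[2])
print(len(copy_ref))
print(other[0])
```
[8, 8, 104]
3
[7, 7, 4]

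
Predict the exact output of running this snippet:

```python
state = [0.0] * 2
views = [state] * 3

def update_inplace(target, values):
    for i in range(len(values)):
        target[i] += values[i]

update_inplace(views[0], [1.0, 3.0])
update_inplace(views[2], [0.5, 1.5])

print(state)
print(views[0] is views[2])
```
[1.5, 4.5]
True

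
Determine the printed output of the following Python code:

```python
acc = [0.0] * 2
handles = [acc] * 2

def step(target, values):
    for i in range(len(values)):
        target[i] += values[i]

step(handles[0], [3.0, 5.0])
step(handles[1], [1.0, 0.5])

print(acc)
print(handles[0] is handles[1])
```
[4.0, 5.5]
True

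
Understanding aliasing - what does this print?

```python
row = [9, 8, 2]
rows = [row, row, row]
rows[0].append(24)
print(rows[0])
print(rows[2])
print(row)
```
[9, 8, 2, 24]
[9, 8, 2, 24]
[9, 8, 2, 24]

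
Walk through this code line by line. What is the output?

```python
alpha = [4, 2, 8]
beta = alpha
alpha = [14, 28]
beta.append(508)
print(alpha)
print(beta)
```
[14, 28]
[4, 2, 8, 508]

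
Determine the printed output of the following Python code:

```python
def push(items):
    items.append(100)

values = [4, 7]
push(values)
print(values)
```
[4, 7, 100]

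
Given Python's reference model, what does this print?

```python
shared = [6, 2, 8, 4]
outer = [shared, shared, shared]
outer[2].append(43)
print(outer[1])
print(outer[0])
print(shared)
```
[6, 2, 8, 4, 43]
[6, 2, 8, 4, 43]
[6, 2, 8, 4, 43]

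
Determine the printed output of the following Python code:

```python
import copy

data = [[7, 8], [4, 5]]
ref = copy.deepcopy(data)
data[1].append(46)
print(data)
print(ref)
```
[[7, 8], [4, 5, 46]]
[[7, 8], [4, 5]]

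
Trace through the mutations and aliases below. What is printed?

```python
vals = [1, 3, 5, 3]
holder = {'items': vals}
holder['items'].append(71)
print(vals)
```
[1, 3, 5, 3, 71]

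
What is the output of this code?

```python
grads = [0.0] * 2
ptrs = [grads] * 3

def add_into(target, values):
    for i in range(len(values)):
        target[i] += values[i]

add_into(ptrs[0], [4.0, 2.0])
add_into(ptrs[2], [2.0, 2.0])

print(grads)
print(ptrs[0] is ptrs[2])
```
[6.0, 4.0]
True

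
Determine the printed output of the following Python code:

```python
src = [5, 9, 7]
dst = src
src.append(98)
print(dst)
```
[5, 9, 7, 98]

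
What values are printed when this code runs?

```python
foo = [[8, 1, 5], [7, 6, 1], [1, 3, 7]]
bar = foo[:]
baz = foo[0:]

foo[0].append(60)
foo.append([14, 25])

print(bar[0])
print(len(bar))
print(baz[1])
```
[8, 1, 5, 60]
3
[7, 6, 1]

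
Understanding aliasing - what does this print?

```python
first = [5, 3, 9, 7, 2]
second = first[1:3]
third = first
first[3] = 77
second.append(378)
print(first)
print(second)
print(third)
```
[5, 3, 9, 77, 2]
[3, 9, 378]
[5, 3, 9, 77, 2]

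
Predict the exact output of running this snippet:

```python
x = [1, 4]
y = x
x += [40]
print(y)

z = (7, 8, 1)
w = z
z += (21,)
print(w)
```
[1, 4, 40]
(7, 8, 1)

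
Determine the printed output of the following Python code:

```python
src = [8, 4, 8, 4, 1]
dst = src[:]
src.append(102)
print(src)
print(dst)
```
[8, 4, 8, 4, 1, 102]
[8, 4, 8, 4, 1]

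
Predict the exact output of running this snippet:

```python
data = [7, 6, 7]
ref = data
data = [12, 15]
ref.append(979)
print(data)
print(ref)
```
[12, 15]
[7, 6, 7, 979]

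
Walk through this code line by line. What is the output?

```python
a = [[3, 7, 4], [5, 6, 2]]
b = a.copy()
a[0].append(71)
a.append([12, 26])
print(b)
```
[[3, 7, 4, 71], [5, 6, 2]]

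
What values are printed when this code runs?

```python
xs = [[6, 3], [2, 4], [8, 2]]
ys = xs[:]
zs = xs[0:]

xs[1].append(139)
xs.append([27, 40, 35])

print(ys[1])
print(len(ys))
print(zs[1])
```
[2, 4, 139]
3
[2, 4, 139]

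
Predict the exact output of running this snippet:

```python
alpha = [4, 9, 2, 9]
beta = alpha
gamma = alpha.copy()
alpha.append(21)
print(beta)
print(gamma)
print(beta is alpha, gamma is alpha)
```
[4, 9, 2, 9, 21]
[4, 9, 2, 9]
True False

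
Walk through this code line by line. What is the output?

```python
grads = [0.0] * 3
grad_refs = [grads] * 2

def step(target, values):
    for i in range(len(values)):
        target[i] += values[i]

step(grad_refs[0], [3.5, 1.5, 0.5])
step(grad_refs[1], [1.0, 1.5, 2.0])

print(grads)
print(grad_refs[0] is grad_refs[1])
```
[4.5, 3.0, 2.5]
True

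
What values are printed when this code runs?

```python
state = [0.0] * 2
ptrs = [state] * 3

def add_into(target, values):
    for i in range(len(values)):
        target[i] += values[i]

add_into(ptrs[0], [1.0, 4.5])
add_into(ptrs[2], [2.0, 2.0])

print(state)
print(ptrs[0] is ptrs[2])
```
[3.0, 6.5]
True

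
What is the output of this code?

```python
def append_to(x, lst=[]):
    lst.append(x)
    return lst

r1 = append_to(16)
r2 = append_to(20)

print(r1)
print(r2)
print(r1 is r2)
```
[16, 20]
[16, 20]
True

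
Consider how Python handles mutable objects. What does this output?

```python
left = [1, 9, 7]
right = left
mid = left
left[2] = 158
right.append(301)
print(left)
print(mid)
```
[1, 9, 158, 301]
[1, 9, 158, 301]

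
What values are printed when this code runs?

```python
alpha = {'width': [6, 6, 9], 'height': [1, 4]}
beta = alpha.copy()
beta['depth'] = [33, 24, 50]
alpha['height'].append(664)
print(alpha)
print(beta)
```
{'width': [6, 6, 9], 'height': [1, 4, 664]}
{'width': [6, 6, 9], 'height': [1, 4, 664], 'depth': [33, 24, 50]}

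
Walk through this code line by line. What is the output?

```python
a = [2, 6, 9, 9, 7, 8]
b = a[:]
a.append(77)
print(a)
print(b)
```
[2, 6, 9, 9, 7, 8, 77]
[2, 6, 9, 9, 7, 8]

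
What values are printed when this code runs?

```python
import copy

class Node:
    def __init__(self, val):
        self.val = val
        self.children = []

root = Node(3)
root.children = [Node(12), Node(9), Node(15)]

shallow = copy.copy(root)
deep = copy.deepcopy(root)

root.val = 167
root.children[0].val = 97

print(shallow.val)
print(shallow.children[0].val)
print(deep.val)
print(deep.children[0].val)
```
3
97
3
12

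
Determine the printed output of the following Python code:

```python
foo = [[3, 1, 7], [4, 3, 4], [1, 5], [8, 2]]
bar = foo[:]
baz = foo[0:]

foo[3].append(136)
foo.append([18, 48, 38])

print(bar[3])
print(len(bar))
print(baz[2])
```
[8, 2, 136]
4
[1, 5]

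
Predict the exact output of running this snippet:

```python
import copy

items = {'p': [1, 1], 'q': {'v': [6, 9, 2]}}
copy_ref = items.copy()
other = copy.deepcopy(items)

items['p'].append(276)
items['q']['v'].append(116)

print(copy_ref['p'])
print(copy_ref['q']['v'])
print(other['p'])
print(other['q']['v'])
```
[1, 1, 276]
[6, 9, 2, 116]
[1, 1]
[6, 9, 2]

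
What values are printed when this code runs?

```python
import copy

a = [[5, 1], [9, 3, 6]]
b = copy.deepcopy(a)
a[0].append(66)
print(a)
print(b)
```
[[5, 1, 66], [9, 3, 6]]
[[5, 1], [9, 3, 6]]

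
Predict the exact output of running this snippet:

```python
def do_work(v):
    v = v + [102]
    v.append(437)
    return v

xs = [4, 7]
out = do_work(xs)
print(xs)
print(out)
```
[4, 7]
[4, 7, 102, 437]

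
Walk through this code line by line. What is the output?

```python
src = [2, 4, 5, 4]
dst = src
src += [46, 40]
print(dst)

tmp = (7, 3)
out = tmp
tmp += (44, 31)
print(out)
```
[2, 4, 5, 4, 46, 40]
(7, 3)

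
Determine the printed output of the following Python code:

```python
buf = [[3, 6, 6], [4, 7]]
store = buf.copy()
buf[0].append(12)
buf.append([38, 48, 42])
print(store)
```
[[3, 6, 6, 12], [4, 7]]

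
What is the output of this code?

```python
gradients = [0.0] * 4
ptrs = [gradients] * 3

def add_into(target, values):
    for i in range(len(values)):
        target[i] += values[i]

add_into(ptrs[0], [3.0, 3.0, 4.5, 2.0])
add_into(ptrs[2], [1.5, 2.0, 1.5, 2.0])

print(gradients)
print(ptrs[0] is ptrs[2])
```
[4.5, 5.0, 6.0, 4.0]
True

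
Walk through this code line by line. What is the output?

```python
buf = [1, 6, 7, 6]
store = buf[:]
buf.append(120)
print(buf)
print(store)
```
[1, 6, 7, 6, 120]
[1, 6, 7, 6]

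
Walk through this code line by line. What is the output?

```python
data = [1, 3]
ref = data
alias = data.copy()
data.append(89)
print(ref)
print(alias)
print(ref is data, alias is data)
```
[1, 3, 89]
[1, 3]
True False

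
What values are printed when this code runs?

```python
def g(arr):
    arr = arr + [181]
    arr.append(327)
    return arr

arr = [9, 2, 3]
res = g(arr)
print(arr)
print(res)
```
[9, 2, 3]
[9, 2, 3, 181, 327]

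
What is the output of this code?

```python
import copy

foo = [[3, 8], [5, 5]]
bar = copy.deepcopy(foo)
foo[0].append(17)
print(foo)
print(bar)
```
[[3, 8, 17], [5, 5]]
[[3, 8], [5, 5]]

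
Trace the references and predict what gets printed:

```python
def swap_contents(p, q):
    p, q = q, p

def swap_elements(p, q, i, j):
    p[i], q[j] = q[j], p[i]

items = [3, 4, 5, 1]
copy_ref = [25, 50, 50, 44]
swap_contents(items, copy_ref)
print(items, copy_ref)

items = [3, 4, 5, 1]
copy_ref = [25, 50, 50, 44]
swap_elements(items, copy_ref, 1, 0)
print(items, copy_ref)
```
[3, 4, 5, 1] [25, 50, 50, 44]
[3, 25, 5, 1] [4, 50, 50, 44]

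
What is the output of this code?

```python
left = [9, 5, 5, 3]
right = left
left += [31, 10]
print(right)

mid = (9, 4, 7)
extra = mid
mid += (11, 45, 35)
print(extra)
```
[9, 5, 5, 3, 31, 10]
(9, 4, 7)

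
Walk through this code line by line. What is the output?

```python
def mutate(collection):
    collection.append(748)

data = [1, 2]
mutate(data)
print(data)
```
[1, 2, 748]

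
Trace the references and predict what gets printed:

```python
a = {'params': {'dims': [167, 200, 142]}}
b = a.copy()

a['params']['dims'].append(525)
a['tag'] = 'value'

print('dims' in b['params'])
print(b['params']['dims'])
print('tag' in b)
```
True
[167, 200, 142, 525]
False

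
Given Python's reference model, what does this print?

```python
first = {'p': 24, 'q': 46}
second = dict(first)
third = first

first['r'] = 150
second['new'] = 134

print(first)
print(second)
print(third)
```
{'p': 24, 'q': 46, 'r': 150}
{'p': 24, 'q': 46, 'new': 134}
{'p': 24, 'q': 46, 'r': 150}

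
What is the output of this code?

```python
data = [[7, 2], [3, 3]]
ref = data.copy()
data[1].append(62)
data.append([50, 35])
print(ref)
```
[[7, 2], [3, 3, 62]]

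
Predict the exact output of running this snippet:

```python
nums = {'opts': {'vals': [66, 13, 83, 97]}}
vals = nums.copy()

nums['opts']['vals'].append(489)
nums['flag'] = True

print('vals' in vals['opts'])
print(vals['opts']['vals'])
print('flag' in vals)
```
True
[66, 13, 83, 97, 489]
False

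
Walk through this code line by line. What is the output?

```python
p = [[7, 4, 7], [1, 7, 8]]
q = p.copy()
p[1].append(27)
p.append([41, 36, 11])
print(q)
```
[[7, 4, 7], [1, 7, 8, 27]]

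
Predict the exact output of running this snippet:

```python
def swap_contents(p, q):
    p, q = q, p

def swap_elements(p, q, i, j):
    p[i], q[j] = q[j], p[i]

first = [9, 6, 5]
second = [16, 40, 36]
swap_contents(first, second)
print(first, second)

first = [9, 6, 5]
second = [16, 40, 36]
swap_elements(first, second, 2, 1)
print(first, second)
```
[9, 6, 5] [16, 40, 36]
[9, 6, 40] [16, 5, 36]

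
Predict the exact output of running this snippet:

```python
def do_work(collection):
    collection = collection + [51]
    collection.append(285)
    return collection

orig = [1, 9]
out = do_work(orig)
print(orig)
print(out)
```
[1, 9]
[1, 9, 51, 285]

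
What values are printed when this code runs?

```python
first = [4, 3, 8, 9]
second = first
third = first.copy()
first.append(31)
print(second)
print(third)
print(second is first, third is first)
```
[4, 3, 8, 9, 31]
[4, 3, 8, 9]
True False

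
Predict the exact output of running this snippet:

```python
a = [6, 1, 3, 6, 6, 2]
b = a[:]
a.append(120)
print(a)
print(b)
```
[6, 1, 3, 6, 6, 2, 120]
[6, 1, 3, 6, 6, 2]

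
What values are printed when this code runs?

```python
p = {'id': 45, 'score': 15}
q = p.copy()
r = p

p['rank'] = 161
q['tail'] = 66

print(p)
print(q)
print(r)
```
{'id': 45, 'score': 15, 'rank': 161}
{'id': 45, 'score': 15, 'tail': 66}
{'id': 45, 'score': 15, 'rank': 161}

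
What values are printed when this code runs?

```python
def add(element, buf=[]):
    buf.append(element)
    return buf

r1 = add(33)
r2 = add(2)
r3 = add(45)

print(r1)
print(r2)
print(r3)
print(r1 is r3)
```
[33, 2, 45]
[33, 2, 45]
[33, 2, 45]
True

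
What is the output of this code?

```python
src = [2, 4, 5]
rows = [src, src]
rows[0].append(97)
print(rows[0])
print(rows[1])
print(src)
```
[2, 4, 5, 97]
[2, 4, 5, 97]
[2, 4, 5, 97]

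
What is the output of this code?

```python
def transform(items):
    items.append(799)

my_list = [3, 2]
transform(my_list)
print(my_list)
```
[3, 2, 799]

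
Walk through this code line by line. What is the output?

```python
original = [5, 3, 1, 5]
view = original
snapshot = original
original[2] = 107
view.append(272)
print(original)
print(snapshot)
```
[5, 3, 107, 5, 272]
[5, 3, 107, 5, 272]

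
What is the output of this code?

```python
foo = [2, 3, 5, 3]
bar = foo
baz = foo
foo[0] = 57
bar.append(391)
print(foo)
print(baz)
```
[57, 3, 5, 3, 391]
[57, 3, 5, 3, 391]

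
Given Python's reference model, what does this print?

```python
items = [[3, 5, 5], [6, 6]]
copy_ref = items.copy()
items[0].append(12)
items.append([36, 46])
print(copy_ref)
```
[[3, 5, 5, 12], [6, 6]]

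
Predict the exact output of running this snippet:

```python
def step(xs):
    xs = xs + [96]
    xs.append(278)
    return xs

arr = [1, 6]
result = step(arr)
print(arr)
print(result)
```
[1, 6]
[1, 6, 96, 278]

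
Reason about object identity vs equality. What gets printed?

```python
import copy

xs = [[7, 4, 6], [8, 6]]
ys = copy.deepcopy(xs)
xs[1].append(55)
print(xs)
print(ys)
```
[[7, 4, 6], [8, 6, 55]]
[[7, 4, 6], [8, 6]]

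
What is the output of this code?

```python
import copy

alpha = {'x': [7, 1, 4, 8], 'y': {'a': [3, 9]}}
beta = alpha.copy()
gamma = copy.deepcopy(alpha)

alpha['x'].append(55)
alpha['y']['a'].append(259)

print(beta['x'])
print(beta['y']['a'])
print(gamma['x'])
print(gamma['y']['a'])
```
[7, 1, 4, 8, 55]
[3, 9, 259]
[7, 1, 4, 8]
[3, 9]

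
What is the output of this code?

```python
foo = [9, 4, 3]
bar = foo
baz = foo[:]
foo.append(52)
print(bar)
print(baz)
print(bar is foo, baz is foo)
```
[9, 4, 3, 52]
[9, 4, 3]
True False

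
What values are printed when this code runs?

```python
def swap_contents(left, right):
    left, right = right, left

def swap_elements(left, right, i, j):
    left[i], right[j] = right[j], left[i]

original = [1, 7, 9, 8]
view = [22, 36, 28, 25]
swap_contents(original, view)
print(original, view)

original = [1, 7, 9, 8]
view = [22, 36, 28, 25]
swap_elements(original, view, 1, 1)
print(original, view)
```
[1, 7, 9, 8] [22, 36, 28, 25]
[1, 36, 9, 8] [22, 7, 28, 25]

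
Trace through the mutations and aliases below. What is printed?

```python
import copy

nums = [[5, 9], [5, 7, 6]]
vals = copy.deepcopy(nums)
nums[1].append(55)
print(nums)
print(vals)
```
[[5, 9], [5, 7, 6, 55]]
[[5, 9], [5, 7, 6]]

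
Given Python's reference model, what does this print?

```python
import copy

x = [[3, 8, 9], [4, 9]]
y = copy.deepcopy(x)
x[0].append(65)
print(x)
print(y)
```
[[3, 8, 9, 65], [4, 9]]
[[3, 8, 9], [4, 9]]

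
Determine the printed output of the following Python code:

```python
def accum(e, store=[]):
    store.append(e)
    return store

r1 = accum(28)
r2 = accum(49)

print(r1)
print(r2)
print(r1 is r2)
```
[28, 49]
[28, 49]
True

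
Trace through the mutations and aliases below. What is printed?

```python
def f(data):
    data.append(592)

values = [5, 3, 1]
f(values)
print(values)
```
[5, 3, 1, 592]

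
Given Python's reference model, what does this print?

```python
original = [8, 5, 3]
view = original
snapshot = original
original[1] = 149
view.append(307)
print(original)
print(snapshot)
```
[8, 149, 3, 307]
[8, 149, 3, 307]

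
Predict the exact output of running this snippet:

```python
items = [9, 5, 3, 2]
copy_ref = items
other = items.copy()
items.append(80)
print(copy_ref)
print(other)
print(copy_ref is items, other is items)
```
[9, 5, 3, 2, 80]
[9, 5, 3, 2]
True False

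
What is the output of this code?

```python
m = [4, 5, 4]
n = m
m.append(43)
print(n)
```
[4, 5, 4, 43]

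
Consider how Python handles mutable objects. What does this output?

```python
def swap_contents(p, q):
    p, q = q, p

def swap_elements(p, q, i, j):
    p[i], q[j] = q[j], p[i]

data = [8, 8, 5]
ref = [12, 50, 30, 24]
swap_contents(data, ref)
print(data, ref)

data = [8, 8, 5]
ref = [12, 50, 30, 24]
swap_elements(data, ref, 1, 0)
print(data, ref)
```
[8, 8, 5] [12, 50, 30, 24]
[8, 12, 5] [8, 50, 30, 24]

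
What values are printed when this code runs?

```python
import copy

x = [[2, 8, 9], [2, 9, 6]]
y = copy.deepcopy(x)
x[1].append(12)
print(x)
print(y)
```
[[2, 8, 9], [2, 9, 6, 12]]
[[2, 8, 9], [2, 9, 6]]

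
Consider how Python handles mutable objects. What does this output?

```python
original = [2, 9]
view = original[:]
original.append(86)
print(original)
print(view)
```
[2, 9, 86]
[2, 9]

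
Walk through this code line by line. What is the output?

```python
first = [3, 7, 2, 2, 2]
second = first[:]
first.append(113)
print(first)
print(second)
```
[3, 7, 2, 2, 2, 113]
[3, 7, 2, 2, 2]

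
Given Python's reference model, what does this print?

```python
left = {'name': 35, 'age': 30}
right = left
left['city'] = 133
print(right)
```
{'name': 35, 'age': 30, 'city': 133}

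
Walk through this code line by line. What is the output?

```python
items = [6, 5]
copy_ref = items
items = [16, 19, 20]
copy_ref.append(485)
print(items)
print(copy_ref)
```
[16, 19, 20]
[6, 5, 485]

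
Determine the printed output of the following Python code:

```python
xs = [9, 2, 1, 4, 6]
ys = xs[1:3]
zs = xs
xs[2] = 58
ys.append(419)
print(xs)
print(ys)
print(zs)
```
[9, 2, 58, 4, 6]
[2, 1, 419]
[9, 2, 58, 4, 6]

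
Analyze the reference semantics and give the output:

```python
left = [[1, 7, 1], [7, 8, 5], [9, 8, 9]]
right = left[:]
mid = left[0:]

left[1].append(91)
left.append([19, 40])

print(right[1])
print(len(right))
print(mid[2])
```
[7, 8, 5, 91]
3
[9, 8, 9]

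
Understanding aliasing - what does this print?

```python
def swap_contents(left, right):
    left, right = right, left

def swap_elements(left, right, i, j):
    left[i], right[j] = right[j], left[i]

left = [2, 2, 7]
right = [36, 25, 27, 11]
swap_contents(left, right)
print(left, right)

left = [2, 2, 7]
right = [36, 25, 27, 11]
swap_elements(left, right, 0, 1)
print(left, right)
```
[2, 2, 7] [36, 25, 27, 11]
[25, 2, 7] [36, 2, 27, 11]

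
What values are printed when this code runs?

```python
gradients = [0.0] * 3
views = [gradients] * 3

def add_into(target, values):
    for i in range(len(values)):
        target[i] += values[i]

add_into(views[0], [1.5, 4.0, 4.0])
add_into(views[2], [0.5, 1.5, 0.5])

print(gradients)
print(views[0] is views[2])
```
[2.0, 5.5, 4.5]
True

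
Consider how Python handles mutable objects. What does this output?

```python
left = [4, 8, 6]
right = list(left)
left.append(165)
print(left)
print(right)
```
[4, 8, 6, 165]
[4, 8, 6]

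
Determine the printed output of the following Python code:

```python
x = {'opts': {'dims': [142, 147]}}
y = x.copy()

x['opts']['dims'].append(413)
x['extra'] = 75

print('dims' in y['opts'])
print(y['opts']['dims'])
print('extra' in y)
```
True
[142, 147, 413]
False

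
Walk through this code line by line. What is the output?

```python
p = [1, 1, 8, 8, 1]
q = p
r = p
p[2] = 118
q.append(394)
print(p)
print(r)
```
[1, 1, 118, 8, 1, 394]
[1, 1, 118, 8, 1, 394]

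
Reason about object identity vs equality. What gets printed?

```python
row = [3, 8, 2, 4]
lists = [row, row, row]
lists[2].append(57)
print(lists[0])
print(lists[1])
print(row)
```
[3, 8, 2, 4, 57]
[3, 8, 2, 4, 57]
[3, 8, 2, 4, 57]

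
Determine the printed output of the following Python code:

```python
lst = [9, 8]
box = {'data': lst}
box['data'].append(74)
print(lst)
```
[9, 8, 74]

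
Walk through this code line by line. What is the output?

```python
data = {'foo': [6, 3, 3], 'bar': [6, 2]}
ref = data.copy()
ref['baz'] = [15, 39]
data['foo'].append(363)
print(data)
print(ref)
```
{'foo': [6, 3, 3, 363], 'bar': [6, 2]}
{'foo': [6, 3, 3, 363], 'bar': [6, 2], 'baz': [15, 39]}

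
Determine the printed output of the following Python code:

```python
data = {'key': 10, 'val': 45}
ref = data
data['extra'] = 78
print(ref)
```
{'key': 10, 'val': 45, 'extra': 78}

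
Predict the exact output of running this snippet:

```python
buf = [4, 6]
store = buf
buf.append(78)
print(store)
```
[4, 6, 78]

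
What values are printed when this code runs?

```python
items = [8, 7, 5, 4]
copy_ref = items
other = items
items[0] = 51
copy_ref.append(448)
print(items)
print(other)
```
[51, 7, 5, 4, 448]
[51, 7, 5, 4, 448]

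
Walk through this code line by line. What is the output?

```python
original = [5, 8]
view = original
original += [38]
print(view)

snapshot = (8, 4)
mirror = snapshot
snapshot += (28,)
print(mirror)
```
[5, 8, 38]
(8, 4)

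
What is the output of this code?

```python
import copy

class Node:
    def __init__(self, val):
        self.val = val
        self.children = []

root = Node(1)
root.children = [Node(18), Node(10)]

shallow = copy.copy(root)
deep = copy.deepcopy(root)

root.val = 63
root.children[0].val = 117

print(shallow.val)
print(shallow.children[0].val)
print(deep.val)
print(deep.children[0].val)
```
1
117
1
18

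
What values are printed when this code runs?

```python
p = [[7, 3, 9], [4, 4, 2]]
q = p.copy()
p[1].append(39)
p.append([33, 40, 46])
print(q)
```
[[7, 3, 9], [4, 4, 2, 39]]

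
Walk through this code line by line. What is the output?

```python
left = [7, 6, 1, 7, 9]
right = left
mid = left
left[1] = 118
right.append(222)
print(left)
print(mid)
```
[7, 118, 1, 7, 9, 222]
[7, 118, 1, 7, 9, 222]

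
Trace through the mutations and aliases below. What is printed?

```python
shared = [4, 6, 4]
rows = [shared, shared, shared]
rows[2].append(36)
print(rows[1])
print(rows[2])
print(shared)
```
[4, 6, 4, 36]
[4, 6, 4, 36]
[4, 6, 4, 36]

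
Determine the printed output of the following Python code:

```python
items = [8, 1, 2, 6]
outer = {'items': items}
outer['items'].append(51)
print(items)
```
[8, 1, 2, 6, 51]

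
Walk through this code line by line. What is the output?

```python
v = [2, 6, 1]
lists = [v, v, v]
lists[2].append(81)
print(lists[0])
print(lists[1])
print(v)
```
[2, 6, 1, 81]
[2, 6, 1, 81]
[2, 6, 1, 81]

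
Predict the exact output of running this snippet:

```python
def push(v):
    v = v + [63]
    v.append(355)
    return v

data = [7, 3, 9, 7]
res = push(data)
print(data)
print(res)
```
[7, 3, 9, 7]
[7, 3, 9, 7, 63, 355]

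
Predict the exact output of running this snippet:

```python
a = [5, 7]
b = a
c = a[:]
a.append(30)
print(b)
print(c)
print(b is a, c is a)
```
[5, 7, 30]
[5, 7]
True False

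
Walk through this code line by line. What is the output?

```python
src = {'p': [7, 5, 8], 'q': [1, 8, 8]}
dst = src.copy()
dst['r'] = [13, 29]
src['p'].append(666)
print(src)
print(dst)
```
{'p': [7, 5, 8, 666], 'q': [1, 8, 8]}
{'p': [7, 5, 8, 666], 'q': [1, 8, 8], 'r': [13, 29]}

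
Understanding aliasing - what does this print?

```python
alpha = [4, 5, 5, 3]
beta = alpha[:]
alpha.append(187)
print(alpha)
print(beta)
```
[4, 5, 5, 3, 187]
[4, 5, 5, 3]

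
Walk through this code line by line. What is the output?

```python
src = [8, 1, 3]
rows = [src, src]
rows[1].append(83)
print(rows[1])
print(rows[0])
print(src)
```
[8, 1, 3, 83]
[8, 1, 3, 83]
[8, 1, 3, 83]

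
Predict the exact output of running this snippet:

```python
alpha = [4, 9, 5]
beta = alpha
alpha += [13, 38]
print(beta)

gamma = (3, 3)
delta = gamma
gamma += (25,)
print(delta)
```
[4, 9, 5, 13, 38]
(3, 3)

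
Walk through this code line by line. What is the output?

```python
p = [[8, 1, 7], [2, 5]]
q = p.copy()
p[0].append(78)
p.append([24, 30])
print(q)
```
[[8, 1, 7, 78], [2, 5]]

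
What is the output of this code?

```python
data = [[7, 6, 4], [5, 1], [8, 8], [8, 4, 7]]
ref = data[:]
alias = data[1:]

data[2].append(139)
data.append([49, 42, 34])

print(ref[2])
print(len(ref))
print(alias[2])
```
[8, 8, 139]
4
[8, 4, 7]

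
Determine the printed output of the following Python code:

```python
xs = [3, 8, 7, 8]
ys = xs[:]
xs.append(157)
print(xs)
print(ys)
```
[3, 8, 7, 8, 157]
[3, 8, 7, 8]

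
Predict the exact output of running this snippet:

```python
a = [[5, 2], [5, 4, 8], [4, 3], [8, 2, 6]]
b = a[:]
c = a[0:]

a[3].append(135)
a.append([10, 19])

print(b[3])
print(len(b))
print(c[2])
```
[8, 2, 6, 135]
4
[4, 3]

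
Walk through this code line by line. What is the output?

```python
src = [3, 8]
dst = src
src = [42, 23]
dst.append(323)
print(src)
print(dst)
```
[42, 23]
[3, 8, 323]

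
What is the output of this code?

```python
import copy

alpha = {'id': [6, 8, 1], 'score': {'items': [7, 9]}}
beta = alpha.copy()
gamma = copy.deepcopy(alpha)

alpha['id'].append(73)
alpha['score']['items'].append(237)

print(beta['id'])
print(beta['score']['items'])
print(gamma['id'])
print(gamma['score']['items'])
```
[6, 8, 1, 73]
[7, 9, 237]
[6, 8, 1]
[7, 9]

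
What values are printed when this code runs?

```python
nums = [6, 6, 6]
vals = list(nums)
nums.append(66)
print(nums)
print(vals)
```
[6, 6, 6, 66]
[6, 6, 6]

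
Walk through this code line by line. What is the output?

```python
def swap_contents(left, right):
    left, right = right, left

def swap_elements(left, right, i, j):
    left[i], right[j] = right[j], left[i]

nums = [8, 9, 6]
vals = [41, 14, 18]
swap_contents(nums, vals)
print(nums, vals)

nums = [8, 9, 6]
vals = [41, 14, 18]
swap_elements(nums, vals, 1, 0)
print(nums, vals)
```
[8, 9, 6] [41, 14, 18]
[8, 41, 6] [9, 14, 18]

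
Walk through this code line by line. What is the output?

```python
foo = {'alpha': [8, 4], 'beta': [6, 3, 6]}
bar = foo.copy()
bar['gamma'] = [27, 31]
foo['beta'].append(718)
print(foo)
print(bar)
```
{'alpha': [8, 4], 'beta': [6, 3, 6, 718]}
{'alpha': [8, 4], 'beta': [6, 3, 6, 718], 'gamma': [27, 31]}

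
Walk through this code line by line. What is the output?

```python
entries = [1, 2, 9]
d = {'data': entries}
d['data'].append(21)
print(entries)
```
[1, 2, 9, 21]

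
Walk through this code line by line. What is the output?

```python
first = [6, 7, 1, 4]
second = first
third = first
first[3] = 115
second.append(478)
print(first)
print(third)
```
[6, 7, 1, 115, 478]
[6, 7, 1, 115, 478]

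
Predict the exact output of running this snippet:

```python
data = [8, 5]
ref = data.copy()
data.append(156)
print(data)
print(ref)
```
[8, 5, 156]
[8, 5]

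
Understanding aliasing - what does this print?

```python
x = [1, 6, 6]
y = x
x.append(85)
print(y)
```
[1, 6, 6, 85]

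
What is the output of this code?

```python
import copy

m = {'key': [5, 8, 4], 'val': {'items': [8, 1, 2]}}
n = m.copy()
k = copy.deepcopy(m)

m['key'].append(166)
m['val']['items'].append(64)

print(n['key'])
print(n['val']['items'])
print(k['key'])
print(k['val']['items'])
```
[5, 8, 4, 166]
[8, 1, 2, 64]
[5, 8, 4]
[8, 1, 2]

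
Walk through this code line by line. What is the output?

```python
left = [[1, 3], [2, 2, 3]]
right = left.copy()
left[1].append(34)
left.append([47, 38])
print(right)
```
[[1, 3], [2, 2, 3, 34]]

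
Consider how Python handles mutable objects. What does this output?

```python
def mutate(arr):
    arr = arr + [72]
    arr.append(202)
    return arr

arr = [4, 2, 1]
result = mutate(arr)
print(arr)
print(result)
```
[4, 2, 1]
[4, 2, 1, 72, 202]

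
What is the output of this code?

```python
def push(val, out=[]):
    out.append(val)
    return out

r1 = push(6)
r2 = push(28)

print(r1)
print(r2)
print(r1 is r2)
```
[6, 28]
[6, 28]
True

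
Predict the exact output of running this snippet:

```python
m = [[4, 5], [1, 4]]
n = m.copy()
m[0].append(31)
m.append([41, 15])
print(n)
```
[[4, 5, 31], [1, 4]]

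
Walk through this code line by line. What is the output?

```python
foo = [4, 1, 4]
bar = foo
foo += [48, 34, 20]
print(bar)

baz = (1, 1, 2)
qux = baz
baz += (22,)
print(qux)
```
[4, 1, 4, 48, 34, 20]
(1, 1, 2)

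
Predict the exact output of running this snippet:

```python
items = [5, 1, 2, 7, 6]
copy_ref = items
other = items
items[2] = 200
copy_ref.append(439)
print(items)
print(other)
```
[5, 1, 200, 7, 6, 439]
[5, 1, 200, 7, 6, 439]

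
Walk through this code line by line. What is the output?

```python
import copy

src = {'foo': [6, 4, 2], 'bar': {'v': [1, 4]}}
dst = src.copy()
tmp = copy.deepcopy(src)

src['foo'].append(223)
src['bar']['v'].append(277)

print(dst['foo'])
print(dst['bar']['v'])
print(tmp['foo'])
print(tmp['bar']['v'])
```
[6, 4, 2, 223]
[1, 4, 277]
[6, 4, 2]
[1, 4]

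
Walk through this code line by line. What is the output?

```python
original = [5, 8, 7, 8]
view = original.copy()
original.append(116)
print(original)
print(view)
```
[5, 8, 7, 8, 116]
[5, 8, 7, 8]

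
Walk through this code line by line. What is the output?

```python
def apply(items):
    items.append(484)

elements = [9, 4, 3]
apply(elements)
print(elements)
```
[9, 4, 3, 484]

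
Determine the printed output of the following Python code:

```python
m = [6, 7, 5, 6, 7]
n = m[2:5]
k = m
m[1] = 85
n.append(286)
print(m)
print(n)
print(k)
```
[6, 85, 5, 6, 7]
[5, 6, 7, 286]
[6, 85, 5, 6, 7]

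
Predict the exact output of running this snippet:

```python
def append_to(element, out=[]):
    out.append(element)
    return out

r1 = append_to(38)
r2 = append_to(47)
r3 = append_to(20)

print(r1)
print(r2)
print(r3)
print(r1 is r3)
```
[38, 47, 20]
[38, 47, 20]
[38, 47, 20]
True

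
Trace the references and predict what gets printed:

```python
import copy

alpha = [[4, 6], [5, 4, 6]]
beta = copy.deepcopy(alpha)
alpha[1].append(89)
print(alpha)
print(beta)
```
[[4, 6], [5, 4, 6, 89]]
[[4, 6], [5, 4, 6]]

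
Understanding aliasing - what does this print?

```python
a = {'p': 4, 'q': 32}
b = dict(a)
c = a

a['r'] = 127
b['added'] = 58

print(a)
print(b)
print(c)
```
{'p': 4, 'q': 32, 'r': 127}
{'p': 4, 'q': 32, 'added': 58}
{'p': 4, 'q': 32, 'r': 127}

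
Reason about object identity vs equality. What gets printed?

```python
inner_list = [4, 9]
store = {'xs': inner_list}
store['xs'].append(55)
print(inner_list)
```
[4, 9, 55]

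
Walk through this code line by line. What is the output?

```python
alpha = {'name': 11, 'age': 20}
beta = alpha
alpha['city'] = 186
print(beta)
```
{'name': 11, 'age': 20, 'city': 186}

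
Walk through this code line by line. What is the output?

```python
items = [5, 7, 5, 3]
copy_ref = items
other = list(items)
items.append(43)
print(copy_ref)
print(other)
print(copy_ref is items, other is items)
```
[5, 7, 5, 3, 43]
[5, 7, 5, 3]
True False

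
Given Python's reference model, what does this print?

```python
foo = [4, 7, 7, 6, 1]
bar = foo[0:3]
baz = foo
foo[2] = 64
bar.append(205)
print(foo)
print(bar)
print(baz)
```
[4, 7, 64, 6, 1]
[4, 7, 7, 205]
[4, 7, 64, 6, 1]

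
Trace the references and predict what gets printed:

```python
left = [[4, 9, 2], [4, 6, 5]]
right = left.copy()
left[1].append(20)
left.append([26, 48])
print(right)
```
[[4, 9, 2], [4, 6, 5, 20]]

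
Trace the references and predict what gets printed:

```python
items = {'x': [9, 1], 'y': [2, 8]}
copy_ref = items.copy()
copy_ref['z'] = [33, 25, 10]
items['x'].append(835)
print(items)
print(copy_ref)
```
{'x': [9, 1, 835], 'y': [2, 8]}
{'x': [9, 1, 835], 'y': [2, 8], 'z': [33, 25, 10]}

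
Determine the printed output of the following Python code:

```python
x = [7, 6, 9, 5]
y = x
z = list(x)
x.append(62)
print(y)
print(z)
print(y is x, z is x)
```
[7, 6, 9, 5, 62]
[7, 6, 9, 5]
True False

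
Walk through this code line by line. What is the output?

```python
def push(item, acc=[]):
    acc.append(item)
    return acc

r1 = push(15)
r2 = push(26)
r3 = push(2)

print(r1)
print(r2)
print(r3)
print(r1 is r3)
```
[15, 26, 2]
[15, 26, 2]
[15, 26, 2]
True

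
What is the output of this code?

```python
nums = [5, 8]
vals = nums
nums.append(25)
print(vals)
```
[5, 8, 25]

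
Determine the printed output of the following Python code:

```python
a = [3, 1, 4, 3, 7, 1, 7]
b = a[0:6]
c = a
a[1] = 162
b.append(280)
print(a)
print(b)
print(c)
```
[3, 162, 4, 3, 7, 1, 7]
[3, 1, 4, 3, 7, 1, 280]
[3, 162, 4, 3, 7, 1, 7]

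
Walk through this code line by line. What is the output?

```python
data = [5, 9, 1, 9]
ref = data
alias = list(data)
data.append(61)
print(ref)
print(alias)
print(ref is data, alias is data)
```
[5, 9, 1, 9, 61]
[5, 9, 1, 9]
True False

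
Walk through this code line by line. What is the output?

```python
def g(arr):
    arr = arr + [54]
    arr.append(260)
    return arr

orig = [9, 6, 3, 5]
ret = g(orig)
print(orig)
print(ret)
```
[9, 6, 3, 5]
[9, 6, 3, 5, 54, 260]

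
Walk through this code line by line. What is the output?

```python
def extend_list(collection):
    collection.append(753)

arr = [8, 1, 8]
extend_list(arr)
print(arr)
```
[8, 1, 8, 753]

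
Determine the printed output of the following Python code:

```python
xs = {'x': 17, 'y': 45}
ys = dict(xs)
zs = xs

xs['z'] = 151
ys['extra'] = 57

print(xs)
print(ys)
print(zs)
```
{'x': 17, 'y': 45, 'z': 151}
{'x': 17, 'y': 45, 'extra': 57}
{'x': 17, 'y': 45, 'z': 151}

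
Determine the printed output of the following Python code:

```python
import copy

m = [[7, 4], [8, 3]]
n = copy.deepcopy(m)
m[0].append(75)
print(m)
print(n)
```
[[7, 4, 75], [8, 3]]
[[7, 4], [8, 3]]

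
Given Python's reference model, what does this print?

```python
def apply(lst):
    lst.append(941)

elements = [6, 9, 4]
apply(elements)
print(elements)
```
[6, 9, 4, 941]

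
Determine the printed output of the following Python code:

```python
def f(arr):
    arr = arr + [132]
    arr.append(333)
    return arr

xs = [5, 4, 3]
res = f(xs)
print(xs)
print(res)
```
[5, 4, 3]
[5, 4, 3, 132, 333]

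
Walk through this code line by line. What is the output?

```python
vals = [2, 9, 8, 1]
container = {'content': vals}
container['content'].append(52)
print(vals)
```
[2, 9, 8, 1, 52]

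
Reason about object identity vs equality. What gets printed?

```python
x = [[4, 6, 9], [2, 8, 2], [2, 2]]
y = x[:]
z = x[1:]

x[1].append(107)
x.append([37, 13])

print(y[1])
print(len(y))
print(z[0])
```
[2, 8, 2, 107]
3
[2, 8, 2, 107]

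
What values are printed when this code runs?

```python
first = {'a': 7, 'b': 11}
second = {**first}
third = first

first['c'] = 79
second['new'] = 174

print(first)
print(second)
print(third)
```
{'a': 7, 'b': 11, 'c': 79}
{'a': 7, 'b': 11, 'new': 174}
{'a': 7, 'b': 11, 'c': 79}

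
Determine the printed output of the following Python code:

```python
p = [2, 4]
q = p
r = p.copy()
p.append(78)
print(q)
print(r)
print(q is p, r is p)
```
[2, 4, 78]
[2, 4]
True False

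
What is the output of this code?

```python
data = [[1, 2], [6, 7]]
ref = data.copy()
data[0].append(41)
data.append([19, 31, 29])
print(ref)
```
[[1, 2, 41], [6, 7]]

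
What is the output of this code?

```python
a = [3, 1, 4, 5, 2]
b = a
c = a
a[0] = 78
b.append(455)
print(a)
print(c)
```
[78, 1, 4, 5, 2, 455]
[78, 1, 4, 5, 2, 455]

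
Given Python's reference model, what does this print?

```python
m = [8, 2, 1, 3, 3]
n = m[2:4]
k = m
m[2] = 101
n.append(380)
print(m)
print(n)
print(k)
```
[8, 2, 101, 3, 3]
[1, 3, 380]
[8, 2, 101, 3, 3]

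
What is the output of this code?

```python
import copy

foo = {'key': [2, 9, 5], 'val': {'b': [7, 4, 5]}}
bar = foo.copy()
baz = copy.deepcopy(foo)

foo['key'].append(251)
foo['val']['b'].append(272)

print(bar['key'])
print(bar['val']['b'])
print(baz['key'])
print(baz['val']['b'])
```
[2, 9, 5, 251]
[7, 4, 5, 272]
[2, 9, 5]
[7, 4, 5]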